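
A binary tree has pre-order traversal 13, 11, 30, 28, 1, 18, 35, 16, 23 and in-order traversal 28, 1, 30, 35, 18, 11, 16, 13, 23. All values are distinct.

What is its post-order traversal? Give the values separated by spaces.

The first element of pre-order is the root; it splits in-order into left and right subtrees.
Root 13: left subtree has 7 nodes {28, 1, 30, 35, 18, 11, 16}, right has 1 {23}.
  Root 11: left subtree has 5 nodes {28, 1, 30, 35, 18}, right has 1 {16}.
    Root 30: left subtree has 2 nodes {28, 1}, right has 2 {35, 18}.
      Root 28: left subtree has 0 nodes { }, right has 1 {1}.
      Root 18: left subtree has 1 node {35}, right has 0 { }.

1 28 35 18 30 16 11 23 13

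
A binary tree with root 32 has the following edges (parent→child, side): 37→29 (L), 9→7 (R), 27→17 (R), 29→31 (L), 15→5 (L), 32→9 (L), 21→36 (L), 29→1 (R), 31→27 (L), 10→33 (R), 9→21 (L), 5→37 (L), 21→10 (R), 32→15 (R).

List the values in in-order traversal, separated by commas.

In-order visits the left subtree, then the node, then the right subtree.
At 32: go left to 9.
  At 9: go left to 21.
    At 21: go left to 36.
      36 is a leaf — visit 36.
    Visit 21.
    At 21: go right to 10.
      At 10: no left child.
      Visit 10.
      At 10: go right to 33.
        33 is a leaf — visit 33.
  Visit 9.
  At 9: go right to 7.
    7 is a leaf — visit 7.
Visit 32.
At 32: go right to 15.
  At 15: go left to 5.
    At 5: go left to 37.
      At 37: go left to 29.
        At 29: go left to 31.
          At 31: go left to 27.
            At 27: no left child.
            Visit 27.
            At 27: go right to 17.
              17 is a leaf — visit 17.
          Visit 31.
          At 31: no right child.
        Visit 29.
        At 29: go right to 1.
          1 is a leaf — visit 1.
      Visit 37.
      At 37: no right child.
    Visit 5.
    At 5: no right child.
  Visit 15.
  At 15: no right child.

36, 21, 10, 33, 9, 7, 32, 27, 17, 31, 29, 1, 37, 5, 15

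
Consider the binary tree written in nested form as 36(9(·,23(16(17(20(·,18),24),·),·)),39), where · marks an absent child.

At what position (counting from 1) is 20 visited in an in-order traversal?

2

In-order visits the left subtree, then the node, then the right subtree.
At 36: go left to 9.
  At 9: no left child.
  Visit 9.
  At 9: go right to 23.
    At 23: go left to 16.
      At 16: go left to 17.
        At 17: go left to 20.
          At 20: no left child.
          Visit 20.
          At 20: go right to 18.
            18 is a leaf — visit 18.
        Visit 17.
        At 17: go right to 24.
          24 is a leaf — visit 24.
      Visit 16.
      At 16: no right child.
    Visit 23.
    At 23: no right child.
Visit 36.
At 36: go right to 39.
  39 is a leaf — visit 39.
Full in-order sequence: 9, 20, 18, 17, 24, 16, 23, 36, 39.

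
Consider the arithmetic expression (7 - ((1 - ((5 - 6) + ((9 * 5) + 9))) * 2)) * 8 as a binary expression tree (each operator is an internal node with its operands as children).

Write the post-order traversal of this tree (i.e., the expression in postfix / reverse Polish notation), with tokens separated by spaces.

Post-order on an expression tree gives postfix notation: for each operator, emit left operand, right operand, then the operator.

7 1 5 6 - 9 5 * 9 + + - 2 * - 8 *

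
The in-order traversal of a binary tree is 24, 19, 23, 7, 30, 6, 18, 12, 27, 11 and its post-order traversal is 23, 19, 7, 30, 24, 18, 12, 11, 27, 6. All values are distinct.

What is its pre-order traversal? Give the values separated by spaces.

6 24 30 7 19 23 27 12 18 11

The last element of post-order is the root; it splits in-order into left and right subtrees.
Root 6: left subtree has 5 nodes {24, 19, 23, 7, 30}, right has 4 {18, 12, 27, 11}.
  Root 24: left subtree has 0 nodes { }, right has 4 {19, 23, 7, 30}.
    Root 30: left subtree has 3 nodes {19, 23, 7}, right has 0 { }.
      Root 7: left subtree has 2 nodes {19, 23}, right has 0 { }.
        Root 19: left subtree has 0 nodes { }, right has 1 {23}.
  Root 27: left subtree has 2 nodes {18, 12}, right has 1 {11}.
    Root 12: left subtree has 1 node {18}, right has 0 { }.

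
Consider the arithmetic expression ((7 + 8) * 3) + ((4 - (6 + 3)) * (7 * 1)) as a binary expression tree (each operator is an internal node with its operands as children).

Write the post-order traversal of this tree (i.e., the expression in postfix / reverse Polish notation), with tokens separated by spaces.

7 8 + 3 * 4 6 3 + - 7 1 * * +

Post-order on an expression tree gives postfix notation: for each operator, emit left operand, right operand, then the operator.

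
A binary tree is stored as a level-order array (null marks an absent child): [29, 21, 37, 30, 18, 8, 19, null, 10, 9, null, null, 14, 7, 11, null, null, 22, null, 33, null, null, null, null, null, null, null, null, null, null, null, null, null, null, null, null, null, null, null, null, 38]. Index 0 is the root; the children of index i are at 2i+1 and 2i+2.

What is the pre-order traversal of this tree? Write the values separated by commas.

29, 21, 30, 10, 22, 18, 9, 33, 38, 37, 8, 14, 19, 7, 11

Pre-order visits the node, then its left subtree, then its right subtree.
Visit 29.
At 29: go left to 21.
  Visit 21.
  At 21: go left to 30.
    Visit 30.
    At 30: no left child.
    At 30: go right to 10.
      Visit 10.
      At 10: go left to 22.
        22 is a leaf — visit 22.
      At 10: no right child.
  At 21: go right to 18.
    Visit 18.
    At 18: go left to 9.
      Visit 9.
      At 9: go left to 33.
        Visit 33.
        At 33: no left child.
        At 33: go right to 38.
          38 is a leaf — visit 38.
      At 9: no right child.
    At 18: no right child.
At 29: go right to 37.
  Visit 37.
  At 37: go left to 8.
    Visit 8.
    At 8: no left child.
    At 8: go right to 14.
      14 is a leaf — visit 14.
  At 37: go right to 19.
    Visit 19.
    At 19: go left to 7.
      7 is a leaf — visit 7.
    At 19: go right to 11.
      11 is a leaf — visit 11.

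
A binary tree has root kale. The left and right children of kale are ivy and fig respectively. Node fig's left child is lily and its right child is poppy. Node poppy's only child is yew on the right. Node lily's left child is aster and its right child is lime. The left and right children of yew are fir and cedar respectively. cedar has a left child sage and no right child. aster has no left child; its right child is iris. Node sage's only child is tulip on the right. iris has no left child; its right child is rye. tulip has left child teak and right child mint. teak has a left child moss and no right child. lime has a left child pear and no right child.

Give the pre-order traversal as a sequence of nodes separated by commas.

kale, ivy, fig, lily, aster, iris, rye, lime, pear, poppy, yew, fir, cedar, sage, tulip, teak, moss, mint

Pre-order visits the node, then its left subtree, then its right subtree.
Visit kale.
At kale: go left to ivy.
  ivy is a leaf — visit ivy.
At kale: go right to fig.
  Visit fig.
  At fig: go left to lily.
    Visit lily.
    At lily: go left to aster.
      Visit aster.
      At aster: no left child.
      At aster: go right to iris.
        Visit iris.
        At iris: no left child.
        At iris: go right to rye.
          rye is a leaf — visit rye.
    At lily: go right to lime.
      Visit lime.
      At lime: go left to pear.
        pear is a leaf — visit pear.
      At lime: no right child.
  At fig: go right to poppy.
    Visit poppy.
    At poppy: no left child.
    At poppy: go right to yew.
      Visit yew.
      At yew: go left to fir.
        fir is a leaf — visit fir.
      At yew: go right to cedar.
        Visit cedar.
        At cedar: go left to sage.
          Visit sage.
          At sage: no left child.
          At sage: go right to tulip.
            Visit tulip.
            At tulip: go left to teak.
              Visit teak.
              At teak: go left to moss.
                moss is a leaf — visit moss.
              At teak: no right child.
            At tulip: go right to mint.
              mint is a leaf — visit mint.
        At cedar: no right child.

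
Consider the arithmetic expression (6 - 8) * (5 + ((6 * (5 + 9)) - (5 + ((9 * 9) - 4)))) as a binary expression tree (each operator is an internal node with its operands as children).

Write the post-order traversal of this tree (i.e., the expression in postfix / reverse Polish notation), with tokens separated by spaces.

Post-order on an expression tree gives postfix notation: for each operator, emit left operand, right operand, then the operator.

6 8 - 5 6 5 9 + * 5 9 9 * 4 - + - + *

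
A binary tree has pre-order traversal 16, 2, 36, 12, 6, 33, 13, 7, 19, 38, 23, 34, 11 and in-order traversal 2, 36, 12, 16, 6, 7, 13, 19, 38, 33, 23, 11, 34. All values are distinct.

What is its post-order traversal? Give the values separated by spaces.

The first element of pre-order is the root; it splits in-order into left and right subtrees.
Root 16: left subtree has 3 nodes {2, 36, 12}, right has 9 {6, 7, 13, 19, 38, 33, 23, 11, 34}.
  Root 2: left subtree has 0 nodes { }, right has 2 {36, 12}.
    Root 36: left subtree has 0 nodes { }, right has 1 {12}.
  Root 6: left subtree has 0 nodes { }, right has 8 {7, 13, 19, 38, 33, 23, 11, 34}.
    Root 33: left subtree has 4 nodes {7, 13, 19, 38}, right has 3 {23, 11, 34}.
      Root 13: left subtree has 1 node {7}, right has 2 {19, 38}.
        Root 19: left subtree has 0 nodes { }, right has 1 {38}.
      Root 23: left subtree has 0 nodes { }, right has 2 {11, 34}.
        Root 34: left subtree has 1 node {11}, right has 0 { }.

12 36 2 7 38 19 13 11 34 23 33 6 16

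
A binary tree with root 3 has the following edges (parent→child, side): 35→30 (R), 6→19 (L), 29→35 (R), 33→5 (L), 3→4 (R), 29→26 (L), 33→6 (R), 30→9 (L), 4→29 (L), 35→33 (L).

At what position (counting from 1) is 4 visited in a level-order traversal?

Level-order visits nodes level by level from the root, left to right within each level.
Level 0: 3
Level 1: 4
Level 2: 29
Level 3: 26, 35
Level 4: 33, 30
Level 5: 5, 6, 9
Level 6: 19
Full level-order sequence: 3, 4, 29, 26, 35, 33, 30, 5, 6, 9, 19.

2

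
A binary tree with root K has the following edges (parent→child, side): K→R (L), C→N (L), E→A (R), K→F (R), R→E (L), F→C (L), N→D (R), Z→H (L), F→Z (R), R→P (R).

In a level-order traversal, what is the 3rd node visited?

Level-order visits nodes level by level from the root, left to right within each level.
Level 0: K
Level 1: R, F
Level 2: E, P, C, Z
Level 3: A, N, H
Level 4: D
Full level-order sequence: K, R, F, E, P, C, Z, A, N, H, D.

F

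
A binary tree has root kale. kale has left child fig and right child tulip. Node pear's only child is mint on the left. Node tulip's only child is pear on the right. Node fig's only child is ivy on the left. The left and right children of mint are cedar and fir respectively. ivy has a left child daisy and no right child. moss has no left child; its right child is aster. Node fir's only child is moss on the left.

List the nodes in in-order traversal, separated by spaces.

In-order visits the left subtree, then the node, then the right subtree.
At kale: go left to fig.
  At fig: go left to ivy.
    At ivy: go left to daisy.
      daisy is a leaf — visit daisy.
    Visit ivy.
    At ivy: no right child.
  Visit fig.
  At fig: no right child.
Visit kale.
At kale: go right to tulip.
  At tulip: no left child.
  Visit tulip.
  At tulip: go right to pear.
    At pear: go left to mint.
      At mint: go left to cedar.
        cedar is a leaf — visit cedar.
      Visit mint.
      At mint: go right to fir.
        At fir: go left to moss.
          At moss: no left child.
          Visit moss.
          At moss: go right to aster.
            aster is a leaf — visit aster.
        Visit fir.
        At fir: no right child.
    Visit pear.
    At pear: no right child.

daisy ivy fig kale tulip cedar mint moss aster fir pear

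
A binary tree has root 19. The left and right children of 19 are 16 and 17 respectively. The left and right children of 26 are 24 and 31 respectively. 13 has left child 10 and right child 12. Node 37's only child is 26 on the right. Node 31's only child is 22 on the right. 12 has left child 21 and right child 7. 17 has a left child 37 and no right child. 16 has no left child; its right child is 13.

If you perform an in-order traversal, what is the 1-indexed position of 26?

In-order visits the left subtree, then the node, then the right subtree.
At 19: go left to 16.
  At 16: no left child.
  Visit 16.
  At 16: go right to 13.
    At 13: go left to 10.
      10 is a leaf — visit 10.
    Visit 13.
    At 13: go right to 12.
      At 12: go left to 21.
        21 is a leaf — visit 21.
      Visit 12.
      At 12: go right to 7.
        7 is a leaf — visit 7.
Visit 19.
At 19: go right to 17.
  At 17: go left to 37.
    At 37: no left child.
    Visit 37.
    At 37: go right to 26.
      At 26: go left to 24.
        24 is a leaf — visit 24.
      Visit 26.
      At 26: go right to 31.
        At 31: no left child.
        Visit 31.
        At 31: go right to 22.
          22 is a leaf — visit 22.
  Visit 17.
  At 17: no right child.
Full in-order sequence: 16, 10, 13, 21, 12, 7, 19, 37, 24, 26, 31, 22, 17.

10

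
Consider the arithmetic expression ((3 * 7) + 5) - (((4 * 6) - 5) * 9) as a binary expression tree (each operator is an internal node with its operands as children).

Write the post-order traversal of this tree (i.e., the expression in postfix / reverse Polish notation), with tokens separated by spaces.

Post-order on an expression tree gives postfix notation: for each operator, emit left operand, right operand, then the operator.

3 7 * 5 + 4 6 * 5 - 9 * -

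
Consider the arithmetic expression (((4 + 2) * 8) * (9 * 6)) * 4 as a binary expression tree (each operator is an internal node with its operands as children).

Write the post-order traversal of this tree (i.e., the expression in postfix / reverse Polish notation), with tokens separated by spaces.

Post-order on an expression tree gives postfix notation: for each operator, emit left operand, right operand, then the operator.

4 2 + 8 * 9 6 * * 4 *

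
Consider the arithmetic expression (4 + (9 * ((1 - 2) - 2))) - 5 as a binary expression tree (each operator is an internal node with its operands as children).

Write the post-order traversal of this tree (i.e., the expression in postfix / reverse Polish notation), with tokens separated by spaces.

4 9 1 2 - 2 - * + 5 -

Post-order on an expression tree gives postfix notation: for each operator, emit left operand, right operand, then the operator.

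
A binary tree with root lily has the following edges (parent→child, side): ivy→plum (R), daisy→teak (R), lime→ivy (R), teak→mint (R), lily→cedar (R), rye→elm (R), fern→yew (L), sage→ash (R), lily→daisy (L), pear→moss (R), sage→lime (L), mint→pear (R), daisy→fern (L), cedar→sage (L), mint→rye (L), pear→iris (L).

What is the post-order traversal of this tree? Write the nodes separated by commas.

yew, fern, elm, rye, iris, moss, pear, mint, teak, daisy, plum, ivy, lime, ash, sage, cedar, lily

Post-order visits the left subtree, then the right subtree, then the node.
At lily: go left to daisy.
  At daisy: go left to fern.
    At fern: go left to yew.
      yew is a leaf — visit yew.
    At fern: no right child.
    Visit fern.
  At daisy: go right to teak.
    At teak: no left child.
    At teak: go right to mint.
      At mint: go left to rye.
        At rye: no left child.
        At rye: go right to elm.
          elm is a leaf — visit elm.
        Visit rye.
      At mint: go right to pear.
        At pear: go left to iris.
          iris is a leaf — visit iris.
        At pear: go right to moss.
          moss is a leaf — visit moss.
        Visit pear.
      Visit mint.
    Visit teak.
  Visit daisy.
At lily: go right to cedar.
  At cedar: go left to sage.
    At sage: go left to lime.
      At lime: no left child.
      At lime: go right to ivy.
        At ivy: no left child.
        At ivy: go right to plum.
          plum is a leaf — visit plum.
        Visit ivy.
      Visit lime.
    At sage: go right to ash.
      ash is a leaf — visit ash.
    Visit sage.
  At cedar: no right child.
  Visit cedar.
Visit lily.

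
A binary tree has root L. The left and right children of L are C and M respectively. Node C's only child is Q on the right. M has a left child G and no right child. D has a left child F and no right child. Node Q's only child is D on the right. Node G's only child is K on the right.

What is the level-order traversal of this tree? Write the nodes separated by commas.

Level-order visits nodes level by level from the root, left to right within each level.
Level 0: L
Level 1: C, M
Level 2: Q, G
Level 3: D, K
Level 4: F

L, C, M, Q, G, D, K, F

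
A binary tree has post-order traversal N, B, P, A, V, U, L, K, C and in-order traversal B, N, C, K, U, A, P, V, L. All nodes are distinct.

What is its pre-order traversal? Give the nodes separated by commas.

C, B, N, K, L, U, V, A, P

The last element of post-order is the root; it splits in-order into left and right subtrees.
Root C: left subtree has 2 nodes {B, N}, right has 6 {K, U, A, P, V, L}.
  Root B: left subtree has 0 nodes { }, right has 1 {N}.
  Root K: left subtree has 0 nodes { }, right has 5 {U, A, P, V, L}.
    Root L: left subtree has 4 nodes {U, A, P, V}, right has 0 { }.
      Root U: left subtree has 0 nodes { }, right has 3 {A, P, V}.
        Root V: left subtree has 2 nodes {A, P}, right has 0 { }.
          Root A: left subtree has 0 nodes { }, right has 1 {P}.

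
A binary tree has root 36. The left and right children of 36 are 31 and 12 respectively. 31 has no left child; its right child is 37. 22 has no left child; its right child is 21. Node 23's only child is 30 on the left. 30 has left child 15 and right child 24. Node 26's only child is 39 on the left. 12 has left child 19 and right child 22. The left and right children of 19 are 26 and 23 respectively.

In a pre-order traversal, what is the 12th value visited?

22

Pre-order visits the node, then its left subtree, then its right subtree.
Visit 36.
At 36: go left to 31.
  Visit 31.
  At 31: no left child.
  At 31: go right to 37.
    37 is a leaf — visit 37.
At 36: go right to 12.
  Visit 12.
  At 12: go left to 19.
    Visit 19.
    At 19: go left to 26.
      Visit 26.
      At 26: go left to 39.
        39 is a leaf — visit 39.
      At 26: no right child.
    At 19: go right to 23.
      Visit 23.
      At 23: go left to 30.
        Visit 30.
        At 30: go left to 15.
          15 is a leaf — visit 15.
        At 30: go right to 24.
          24 is a leaf — visit 24.
      At 23: no right child.
  At 12: go right to 22.
    Visit 22.
    At 22: no left child.
    At 22: go right to 21.
      21 is a leaf — visit 21.
Full pre-order sequence: 36, 31, 37, 12, 19, 26, 39, 23, 30, 15, 24, 22, 21.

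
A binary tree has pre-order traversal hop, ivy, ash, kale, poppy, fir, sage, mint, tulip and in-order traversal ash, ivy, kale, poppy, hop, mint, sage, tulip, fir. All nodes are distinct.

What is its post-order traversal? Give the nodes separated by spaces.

The first element of pre-order is the root; it splits in-order into left and right subtrees.
Root hop: left subtree has 4 nodes {ash, ivy, kale, poppy}, right has 4 {mint, sage, tulip, fir}.
  Root ivy: left subtree has 1 node {ash}, right has 2 {kale, poppy}.
    Root kale: left subtree has 0 nodes { }, right has 1 {poppy}.
  Root fir: left subtree has 3 nodes {mint, sage, tulip}, right has 0 { }.
    Root sage: left subtree has 1 node {mint}, right has 1 {tulip}.

ash poppy kale ivy mint tulip sage fir hop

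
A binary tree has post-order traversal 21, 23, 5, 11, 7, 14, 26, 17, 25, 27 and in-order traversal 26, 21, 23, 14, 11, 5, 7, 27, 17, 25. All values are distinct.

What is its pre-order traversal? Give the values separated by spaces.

27 26 14 23 21 7 11 5 25 17

The last element of post-order is the root; it splits in-order into left and right subtrees.
Root 27: left subtree has 7 nodes {26, 21, 23, 14, 11, 5, 7}, right has 2 {17, 25}.
  Root 26: left subtree has 0 nodes { }, right has 6 {21, 23, 14, 11, 5, 7}.
    Root 14: left subtree has 2 nodes {21, 23}, right has 3 {11, 5, 7}.
      Root 23: left subtree has 1 node {21}, right has 0 { }.
      Root 7: left subtree has 2 nodes {11, 5}, right has 0 { }.
        Root 11: left subtree has 0 nodes { }, right has 1 {5}.
  Root 25: left subtree has 1 node {17}, right has 0 { }.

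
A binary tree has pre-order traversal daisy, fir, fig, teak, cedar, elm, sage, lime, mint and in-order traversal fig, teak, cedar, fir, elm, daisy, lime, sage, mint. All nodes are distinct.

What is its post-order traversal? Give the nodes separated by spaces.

cedar teak fig elm fir lime mint sage daisy

The first element of pre-order is the root; it splits in-order into left and right subtrees.
Root daisy: left subtree has 5 nodes {fig, teak, cedar, fir, elm}, right has 3 {lime, sage, mint}.
  Root fir: left subtree has 3 nodes {fig, teak, cedar}, right has 1 {elm}.
    Root fig: left subtree has 0 nodes { }, right has 2 {teak, cedar}.
      Root teak: left subtree has 0 nodes { }, right has 1 {cedar}.
  Root sage: left subtree has 1 node {lime}, right has 1 {mint}.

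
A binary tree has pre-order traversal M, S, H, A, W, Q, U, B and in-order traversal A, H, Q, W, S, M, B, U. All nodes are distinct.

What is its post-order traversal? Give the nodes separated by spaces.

A Q W H S B U M

The first element of pre-order is the root; it splits in-order into left and right subtrees.
Root M: left subtree has 5 nodes {A, H, Q, W, S}, right has 2 {B, U}.
  Root S: left subtree has 4 nodes {A, H, Q, W}, right has 0 { }.
    Root H: left subtree has 1 node {A}, right has 2 {Q, W}.
      Root W: left subtree has 1 node {Q}, right has 0 { }.
  Root U: left subtree has 1 node {B}, right has 0 { }.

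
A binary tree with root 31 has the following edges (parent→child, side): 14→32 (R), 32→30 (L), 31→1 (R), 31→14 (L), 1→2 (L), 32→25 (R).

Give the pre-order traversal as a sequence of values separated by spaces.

31 14 32 30 25 1 2

Pre-order visits the node, then its left subtree, then its right subtree.
Visit 31.
At 31: go left to 14.
  Visit 14.
  At 14: no left child.
  At 14: go right to 32.
    Visit 32.
    At 32: go left to 30.
      30 is a leaf — visit 30.
    At 32: go right to 25.
      25 is a leaf — visit 25.
At 31: go right to 1.
  Visit 1.
  At 1: go left to 2.
    2 is a leaf — visit 2.
  At 1: no right child.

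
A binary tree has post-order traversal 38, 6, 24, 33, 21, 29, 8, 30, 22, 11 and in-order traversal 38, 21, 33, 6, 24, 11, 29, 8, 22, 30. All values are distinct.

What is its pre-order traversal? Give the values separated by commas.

The last element of post-order is the root; it splits in-order into left and right subtrees.
Root 11: left subtree has 5 nodes {38, 21, 33, 6, 24}, right has 4 {29, 8, 22, 30}.
  Root 21: left subtree has 1 node {38}, right has 3 {33, 6, 24}.
    Root 33: left subtree has 0 nodes { }, right has 2 {6, 24}.
      Root 24: left subtree has 1 node {6}, right has 0 { }.
  Root 22: left subtree has 2 nodes {29, 8}, right has 1 {30}.
    Root 8: left subtree has 1 node {29}, right has 0 { }.

11, 21, 38, 33, 24, 6, 22, 8, 29, 30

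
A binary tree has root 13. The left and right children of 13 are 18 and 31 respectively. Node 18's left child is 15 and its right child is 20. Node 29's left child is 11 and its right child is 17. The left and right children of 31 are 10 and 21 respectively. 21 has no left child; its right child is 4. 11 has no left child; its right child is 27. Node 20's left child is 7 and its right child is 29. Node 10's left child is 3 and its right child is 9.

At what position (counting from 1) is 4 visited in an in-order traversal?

15

In-order visits the left subtree, then the node, then the right subtree.
At 13: go left to 18.
  At 18: go left to 15.
    15 is a leaf — visit 15.
  Visit 18.
  At 18: go right to 20.
    At 20: go left to 7.
      7 is a leaf — visit 7.
    Visit 20.
    At 20: go right to 29.
      At 29: go left to 11.
        At 11: no left child.
        Visit 11.
        At 11: go right to 27.
          27 is a leaf — visit 27.
      Visit 29.
      At 29: go right to 17.
        17 is a leaf — visit 17.
Visit 13.
At 13: go right to 31.
  At 31: go left to 10.
    At 10: go left to 3.
      3 is a leaf — visit 3.
    Visit 10.
    At 10: go right to 9.
      9 is a leaf — visit 9.
  Visit 31.
  At 31: go right to 21.
    At 21: no left child.
    Visit 21.
    At 21: go right to 4.
      4 is a leaf — visit 4.
Full in-order sequence: 15, 18, 7, 20, 11, 27, 29, 17, 13, 3, 10, 9, 31, 21, 4.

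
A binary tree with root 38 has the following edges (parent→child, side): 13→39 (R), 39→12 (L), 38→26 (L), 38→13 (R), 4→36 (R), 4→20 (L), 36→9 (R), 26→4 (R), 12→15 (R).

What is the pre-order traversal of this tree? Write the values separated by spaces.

Pre-order visits the node, then its left subtree, then its right subtree.
Visit 38.
At 38: go left to 26.
  Visit 26.
  At 26: no left child.
  At 26: go right to 4.
    Visit 4.
    At 4: go left to 20.
      20 is a leaf — visit 20.
    At 4: go right to 36.
      Visit 36.
      At 36: no left child.
      At 36: go right to 9.
        9 is a leaf — visit 9.
At 38: go right to 13.
  Visit 13.
  At 13: no left child.
  At 13: go right to 39.
    Visit 39.
    At 39: go left to 12.
      Visit 12.
      At 12: no left child.
      At 12: go right to 15.
        15 is a leaf — visit 15.
    At 39: no right child.

38 26 4 20 36 9 13 39 12 15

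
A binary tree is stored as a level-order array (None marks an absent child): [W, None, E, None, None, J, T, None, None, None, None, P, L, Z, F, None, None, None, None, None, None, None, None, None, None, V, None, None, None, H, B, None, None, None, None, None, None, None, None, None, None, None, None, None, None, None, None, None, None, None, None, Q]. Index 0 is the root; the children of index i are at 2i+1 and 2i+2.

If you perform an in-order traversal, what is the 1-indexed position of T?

9

In-order visits the left subtree, then the node, then the right subtree.
At W: no left child.
Visit W.
At W: go right to E.
  At E: go left to J.
    At J: go left to P.
      P is a leaf — visit P.
    Visit J.
    At J: go right to L.
      At L: go left to V.
        At V: go left to Q.
          Q is a leaf — visit Q.
        Visit V.
        At V: no right child.
      Visit L.
      At L: no right child.
  Visit E.
  At E: go right to T.
    At T: go left to Z.
      Z is a leaf — visit Z.
    Visit T.
    At T: go right to F.
      At F: go left to H.
        H is a leaf — visit H.
      Visit F.
      At F: go right to B.
        B is a leaf — visit B.
Full in-order sequence: W, P, J, Q, V, L, E, Z, T, H, F, B.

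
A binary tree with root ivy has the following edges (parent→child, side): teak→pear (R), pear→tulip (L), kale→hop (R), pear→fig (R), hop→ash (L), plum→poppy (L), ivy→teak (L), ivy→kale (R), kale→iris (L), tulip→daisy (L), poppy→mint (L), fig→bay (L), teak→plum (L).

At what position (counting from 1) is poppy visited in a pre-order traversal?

4

Pre-order visits the node, then its left subtree, then its right subtree.
Visit ivy.
At ivy: go left to teak.
  Visit teak.
  At teak: go left to plum.
    Visit plum.
    At plum: go left to poppy.
      Visit poppy.
      At poppy: go left to mint.
        mint is a leaf — visit mint.
      At poppy: no right child.
    At plum: no right child.
  At teak: go right to pear.
    Visit pear.
    At pear: go left to tulip.
      Visit tulip.
      At tulip: go left to daisy.
        daisy is a leaf — visit daisy.
      At tulip: no right child.
    At pear: go right to fig.
      Visit fig.
      At fig: go left to bay.
        bay is a leaf — visit bay.
      At fig: no right child.
At ivy: go right to kale.
  Visit kale.
  At kale: go left to iris.
    iris is a leaf — visit iris.
  At kale: go right to hop.
    Visit hop.
    At hop: go left to ash.
      ash is a leaf — visit ash.
    At hop: no right child.
Full pre-order sequence: ivy, teak, plum, poppy, mint, pear, tulip, daisy, fig, bay, kale, iris, hop, ash.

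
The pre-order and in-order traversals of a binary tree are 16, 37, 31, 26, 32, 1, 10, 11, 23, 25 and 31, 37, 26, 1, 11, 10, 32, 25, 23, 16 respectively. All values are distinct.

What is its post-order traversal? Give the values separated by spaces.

The first element of pre-order is the root; it splits in-order into left and right subtrees.
Root 16: left subtree has 9 nodes {31, 37, 26, 1, 11, 10, 32, 25, 23}, right has 0 { }.
  Root 37: left subtree has 1 node {31}, right has 7 {26, 1, 11, 10, 32, 25, 23}.
    Root 26: left subtree has 0 nodes { }, right has 6 {1, 11, 10, 32, 25, 23}.
      Root 32: left subtree has 3 nodes {1, 11, 10}, right has 2 {25, 23}.
        Root 1: left subtree has 0 nodes { }, right has 2 {11, 10}.
          Root 10: left subtree has 1 node {11}, right has 0 { }.
        Root 23: left subtree has 1 node {25}, right has 0 { }.

31 11 10 1 25 23 32 26 37 16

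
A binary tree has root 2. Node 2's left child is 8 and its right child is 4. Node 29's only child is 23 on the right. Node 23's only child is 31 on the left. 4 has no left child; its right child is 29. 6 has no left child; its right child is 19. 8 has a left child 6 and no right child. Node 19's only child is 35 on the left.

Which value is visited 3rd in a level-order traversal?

Level-order visits nodes level by level from the root, left to right within each level.
Level 0: 2
Level 1: 8, 4
Level 2: 6, 29
Level 3: 19, 23
Level 4: 35, 31
Full level-order sequence: 2, 8, 4, 6, 29, 19, 23, 35, 31.

4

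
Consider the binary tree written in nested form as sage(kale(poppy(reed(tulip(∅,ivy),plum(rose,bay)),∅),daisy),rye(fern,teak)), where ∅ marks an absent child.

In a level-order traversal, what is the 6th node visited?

fern

Level-order visits nodes level by level from the root, left to right within each level.
Level 0: sage
Level 1: kale, rye
Level 2: poppy, daisy, fern, teak
Level 3: reed
Level 4: tulip, plum
Level 5: ivy, rose, bay
Full level-order sequence: sage, kale, rye, poppy, daisy, fern, teak, reed, tulip, plum, ivy, rose, bay.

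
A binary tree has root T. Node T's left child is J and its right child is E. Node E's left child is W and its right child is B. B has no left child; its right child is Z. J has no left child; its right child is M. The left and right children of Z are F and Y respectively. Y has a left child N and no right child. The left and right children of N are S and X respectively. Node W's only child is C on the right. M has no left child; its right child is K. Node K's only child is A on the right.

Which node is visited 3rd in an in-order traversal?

In-order visits the left subtree, then the node, then the right subtree.
At T: go left to J.
  At J: no left child.
  Visit J.
  At J: go right to M.
    At M: no left child.
    Visit M.
    At M: go right to K.
      At K: no left child.
      Visit K.
      At K: go right to A.
        A is a leaf — visit A.
Visit T.
At T: go right to E.
  At E: go left to W.
    At W: no left child.
    Visit W.
    At W: go right to C.
      C is a leaf — visit C.
  Visit E.
  At E: go right to B.
    At B: no left child.
    Visit B.
    At B: go right to Z.
      At Z: go left to F.
        F is a leaf — visit F.
      Visit Z.
      At Z: go right to Y.
        At Y: go left to N.
          At N: go left to S.
            S is a leaf — visit S.
          Visit N.
          At N: go right to X.
            X is a leaf — visit X.
        Visit Y.
        At Y: no right child.
Full in-order sequence: J, M, K, A, T, W, C, E, B, F, Z, S, N, X, Y.

K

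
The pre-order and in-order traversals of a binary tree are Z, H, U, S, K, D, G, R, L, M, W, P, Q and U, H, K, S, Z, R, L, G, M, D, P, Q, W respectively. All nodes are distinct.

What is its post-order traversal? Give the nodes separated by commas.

The first element of pre-order is the root; it splits in-order into left and right subtrees.
Root Z: left subtree has 4 nodes {U, H, K, S}, right has 8 {R, L, G, M, D, P, Q, W}.
  Root H: left subtree has 1 node {U}, right has 2 {K, S}.
    Root S: left subtree has 1 node {K}, right has 0 { }.
  Root D: left subtree has 4 nodes {R, L, G, M}, right has 3 {P, Q, W}.
    Root G: left subtree has 2 nodes {R, L}, right has 1 {M}.
      Root R: left subtree has 0 nodes { }, right has 1 {L}.
    Root W: left subtree has 2 nodes {P, Q}, right has 0 { }.
      Root P: left subtree has 0 nodes { }, right has 1 {Q}.

U, K, S, H, L, R, M, G, Q, P, W, D, Z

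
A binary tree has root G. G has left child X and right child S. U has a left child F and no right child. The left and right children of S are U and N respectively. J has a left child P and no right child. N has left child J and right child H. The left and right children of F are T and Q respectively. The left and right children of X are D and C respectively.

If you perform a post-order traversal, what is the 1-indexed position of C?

2

Post-order visits the left subtree, then the right subtree, then the node.
At G: go left to X.
  At X: go left to D.
    D is a leaf — visit D.
  At X: go right to C.
    C is a leaf — visit C.
  Visit X.
At G: go right to S.
  At S: go left to U.
    At U: go left to F.
      At F: go left to T.
        T is a leaf — visit T.
      At F: go right to Q.
        Q is a leaf — visit Q.
      Visit F.
    At U: no right child.
    Visit U.
  At S: go right to N.
    At N: go left to J.
      At J: go left to P.
        P is a leaf — visit P.
      At J: no right child.
      Visit J.
    At N: go right to H.
      H is a leaf — visit H.
    Visit N.
  Visit S.
Visit G.
Full post-order sequence: D, C, X, T, Q, F, U, P, J, H, N, S, G.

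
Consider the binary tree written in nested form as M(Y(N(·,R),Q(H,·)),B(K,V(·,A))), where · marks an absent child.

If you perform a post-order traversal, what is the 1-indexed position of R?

1

Post-order visits the left subtree, then the right subtree, then the node.
At M: go left to Y.
  At Y: go left to N.
    At N: no left child.
    At N: go right to R.
      R is a leaf — visit R.
    Visit N.
  At Y: go right to Q.
    At Q: go left to H.
      H is a leaf — visit H.
    At Q: no right child.
    Visit Q.
  Visit Y.
At M: go right to B.
  At B: go left to K.
    K is a leaf — visit K.
  At B: go right to V.
    At V: no left child.
    At V: go right to A.
      A is a leaf — visit A.
    Visit V.
  Visit B.
Visit M.
Full post-order sequence: R, N, H, Q, Y, K, A, V, B, M.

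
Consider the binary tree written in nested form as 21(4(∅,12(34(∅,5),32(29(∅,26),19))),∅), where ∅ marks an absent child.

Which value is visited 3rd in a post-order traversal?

Post-order visits the left subtree, then the right subtree, then the node.
At 21: go left to 4.
  At 4: no left child.
  At 4: go right to 12.
    At 12: go left to 34.
      At 34: no left child.
      At 34: go right to 5.
        5 is a leaf — visit 5.
      Visit 34.
    At 12: go right to 32.
      At 32: go left to 29.
        At 29: no left child.
        At 29: go right to 26.
          26 is a leaf — visit 26.
        Visit 29.
      At 32: go right to 19.
        19 is a leaf — visit 19.
      Visit 32.
    Visit 12.
  Visit 4.
At 21: no right child.
Visit 21.
Full post-order sequence: 5, 34, 26, 29, 19, 32, 12, 4, 21.

26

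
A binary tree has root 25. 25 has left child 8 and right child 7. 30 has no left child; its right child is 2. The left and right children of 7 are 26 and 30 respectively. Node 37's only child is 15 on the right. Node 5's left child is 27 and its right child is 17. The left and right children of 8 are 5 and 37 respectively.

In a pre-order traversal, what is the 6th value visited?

37

Pre-order visits the node, then its left subtree, then its right subtree.
Visit 25.
At 25: go left to 8.
  Visit 8.
  At 8: go left to 5.
    Visit 5.
    At 5: go left to 27.
      27 is a leaf — visit 27.
    At 5: go right to 17.
      17 is a leaf — visit 17.
  At 8: go right to 37.
    Visit 37.
    At 37: no left child.
    At 37: go right to 15.
      15 is a leaf — visit 15.
At 25: go right to 7.
  Visit 7.
  At 7: go left to 26.
    26 is a leaf — visit 26.
  At 7: go right to 30.
    Visit 30.
    At 30: no left child.
    At 30: go right to 2.
      2 is a leaf — visit 2.
Full pre-order sequence: 25, 8, 5, 27, 17, 37, 15, 7, 26, 30, 2.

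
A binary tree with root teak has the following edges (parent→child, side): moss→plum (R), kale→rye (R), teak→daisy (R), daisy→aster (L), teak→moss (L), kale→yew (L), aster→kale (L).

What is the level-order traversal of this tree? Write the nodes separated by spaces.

teak moss daisy plum aster kale yew rye

Level-order visits nodes level by level from the root, left to right within each level.
Level 0: teak
Level 1: moss, daisy
Level 2: plum, aster
Level 3: kale
Level 4: yew, rye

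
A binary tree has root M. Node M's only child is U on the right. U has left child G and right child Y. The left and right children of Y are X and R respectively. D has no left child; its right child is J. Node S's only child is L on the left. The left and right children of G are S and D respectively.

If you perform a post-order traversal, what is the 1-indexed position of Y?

Post-order visits the left subtree, then the right subtree, then the node.
At M: no left child.
At M: go right to U.
  At U: go left to G.
    At G: go left to S.
      At S: go left to L.
        L is a leaf — visit L.
      At S: no right child.
      Visit S.
    At G: go right to D.
      At D: no left child.
      At D: go right to J.
        J is a leaf — visit J.
      Visit D.
    Visit G.
  At U: go right to Y.
    At Y: go left to X.
      X is a leaf — visit X.
    At Y: go right to R.
      R is a leaf — visit R.
    Visit Y.
  Visit U.
Visit M.
Full post-order sequence: L, S, J, D, G, X, R, Y, U, M.

8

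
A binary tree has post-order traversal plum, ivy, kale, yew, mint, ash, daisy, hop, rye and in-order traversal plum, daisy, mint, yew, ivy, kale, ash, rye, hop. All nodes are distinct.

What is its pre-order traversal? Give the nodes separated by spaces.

rye daisy plum ash mint yew kale ivy hop

The last element of post-order is the root; it splits in-order into left and right subtrees.
Root rye: left subtree has 7 nodes {plum, daisy, mint, yew, ivy, kale, ash}, right has 1 {hop}.
  Root daisy: left subtree has 1 node {plum}, right has 5 {mint, yew, ivy, kale, ash}.
    Root ash: left subtree has 4 nodes {mint, yew, ivy, kale}, right has 0 { }.
      Root mint: left subtree has 0 nodes { }, right has 3 {yew, ivy, kale}.
        Root yew: left subtree has 0 nodes { }, right has 2 {ivy, kale}.
          Root kale: left subtree has 1 node {ivy}, right has 0 { }.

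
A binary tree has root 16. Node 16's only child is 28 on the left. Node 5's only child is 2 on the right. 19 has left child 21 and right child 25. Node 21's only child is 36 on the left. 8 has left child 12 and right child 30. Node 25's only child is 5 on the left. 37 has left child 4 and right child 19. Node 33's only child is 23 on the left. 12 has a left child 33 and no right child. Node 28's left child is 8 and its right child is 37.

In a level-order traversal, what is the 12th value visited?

23

Level-order visits nodes level by level from the root, left to right within each level.
Level 0: 16
Level 1: 28
Level 2: 8, 37
Level 3: 12, 30, 4, 19
Level 4: 33, 21, 25
Level 5: 23, 36, 5
Level 6: 2
Full level-order sequence: 16, 28, 8, 37, 12, 30, 4, 19, 33, 21, 25, 23, 36, 5, 2.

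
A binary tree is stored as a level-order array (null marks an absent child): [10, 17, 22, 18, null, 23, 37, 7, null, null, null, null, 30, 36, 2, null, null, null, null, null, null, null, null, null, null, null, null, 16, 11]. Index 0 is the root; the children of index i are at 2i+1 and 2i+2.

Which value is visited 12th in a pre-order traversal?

2

Pre-order visits the node, then its left subtree, then its right subtree.
Visit 10.
At 10: go left to 17.
  Visit 17.
  At 17: go left to 18.
    Visit 18.
    At 18: go left to 7.
      7 is a leaf — visit 7.
    At 18: no right child.
  At 17: no right child.
At 10: go right to 22.
  Visit 22.
  At 22: go left to 23.
    Visit 23.
    At 23: no left child.
    At 23: go right to 30.
      30 is a leaf — visit 30.
  At 22: go right to 37.
    Visit 37.
    At 37: go left to 36.
      Visit 36.
      At 36: go left to 16.
        16 is a leaf — visit 16.
      At 36: go right to 11.
        11 is a leaf — visit 11.
    At 37: go right to 2.
      2 is a leaf — visit 2.
Full pre-order sequence: 10, 17, 18, 7, 22, 23, 30, 37, 36, 16, 11, 2.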